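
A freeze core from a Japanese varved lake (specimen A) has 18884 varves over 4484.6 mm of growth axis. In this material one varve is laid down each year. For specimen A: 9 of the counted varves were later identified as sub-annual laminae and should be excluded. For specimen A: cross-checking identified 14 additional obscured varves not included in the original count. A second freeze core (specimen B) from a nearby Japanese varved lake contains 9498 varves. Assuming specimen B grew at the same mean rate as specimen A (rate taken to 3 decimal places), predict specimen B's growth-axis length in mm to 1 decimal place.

2251.0 mm

Specimen A: correcting the raw count gives 18884 − 9 + 14 = 18889 true varves.
A: Mean rate = 4484.6 mm / 18889 years ≈ 0.237 mm per year.
For B, 0.237 mm/year × 9498 years = 2251.0 mm.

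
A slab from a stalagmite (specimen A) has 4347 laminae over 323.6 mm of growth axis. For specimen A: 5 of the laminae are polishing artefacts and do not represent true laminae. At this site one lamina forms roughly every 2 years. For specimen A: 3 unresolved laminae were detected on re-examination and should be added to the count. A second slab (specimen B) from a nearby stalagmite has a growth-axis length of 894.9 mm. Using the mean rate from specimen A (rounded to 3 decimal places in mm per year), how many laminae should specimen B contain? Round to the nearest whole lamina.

12093 laminae

Specimen A: adjusted count: 4347 − 5 + 3 = 4345 laminae.
Specimen A: multiplying by 2 years per lamina: 4345 × 2 = 8690 years.
A: Mean rate = 323.6 mm / 8690 years ≈ 0.037 mm/year.
For B, 894.9 / 0.037 = 24186.49 years; at 2 years per lamina that is 24186.49 / 2 ≈ 12093 laminae.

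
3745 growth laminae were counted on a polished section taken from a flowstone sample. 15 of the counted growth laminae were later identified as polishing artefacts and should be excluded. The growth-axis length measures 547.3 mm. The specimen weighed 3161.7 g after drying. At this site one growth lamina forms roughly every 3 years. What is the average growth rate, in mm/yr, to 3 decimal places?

After corrections the count is 3745 − 15 = 3730 growth laminae.
Multiplying by 3 years per growth lamina: 3730 × 3 = 11190 years.
Mean rate = 547.3 mm / 11190 years ≈ 0.049 mm/yr.

0.049 mm/yr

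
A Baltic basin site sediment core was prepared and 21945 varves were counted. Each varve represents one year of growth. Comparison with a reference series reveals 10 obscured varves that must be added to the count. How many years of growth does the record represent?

21955 years

After corrections the count is 21945 + 10 = 21955 varves.
One varve per year makes the duration 21955 years.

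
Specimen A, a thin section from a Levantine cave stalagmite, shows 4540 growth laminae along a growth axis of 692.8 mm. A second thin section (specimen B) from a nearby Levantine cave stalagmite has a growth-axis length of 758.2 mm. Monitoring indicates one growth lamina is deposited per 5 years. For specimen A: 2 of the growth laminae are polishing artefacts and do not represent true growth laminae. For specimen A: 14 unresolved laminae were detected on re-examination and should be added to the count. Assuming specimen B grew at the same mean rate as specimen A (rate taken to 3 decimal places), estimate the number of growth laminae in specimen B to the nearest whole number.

Specimen A: after corrections the count is 4540 − 2 + 14 = 4552 growth laminae.
Specimen A: at 5 years per growth lamina, 4552 × 5 = 22760 years.
A: Extension rate ≈ 692.8 / 22760 = 0.030 mm/yr.
Specimen B: 758.2 mm / 0.030 mm per year = 25273.33 years; at 5 years per growth lamina that is 25273.33 / 5 ≈ 5055 growth laminae.

5055 growth laminae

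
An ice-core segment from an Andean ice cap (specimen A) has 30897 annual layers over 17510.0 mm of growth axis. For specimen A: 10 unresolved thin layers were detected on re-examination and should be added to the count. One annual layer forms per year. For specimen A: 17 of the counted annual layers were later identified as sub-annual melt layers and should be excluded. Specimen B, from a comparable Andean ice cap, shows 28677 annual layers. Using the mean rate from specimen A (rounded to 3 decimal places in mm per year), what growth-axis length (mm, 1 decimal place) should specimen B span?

16259.9 mm

Specimen A: after corrections the count is 30897 − 17 + 10 = 30890 annual layers.
A: Mean rate = 17510.0 mm / 30890 years ≈ 0.567 mm per year.
For B, 0.567 mm/year × 28677 years = 16259.9 mm.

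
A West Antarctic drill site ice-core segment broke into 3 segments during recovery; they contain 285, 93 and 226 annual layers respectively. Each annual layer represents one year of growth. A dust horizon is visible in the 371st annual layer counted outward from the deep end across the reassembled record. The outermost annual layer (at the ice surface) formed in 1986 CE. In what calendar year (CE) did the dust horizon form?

1753 CE

Total annual layers = 285 + 93 + 226 = 604.
Between annual layer 371 and the ice surface there are 604 − 371 = 233 annual layers.
Counting back 233 years from 1986 CE places the dust horizon in 1986 − 233 = 1753 CE.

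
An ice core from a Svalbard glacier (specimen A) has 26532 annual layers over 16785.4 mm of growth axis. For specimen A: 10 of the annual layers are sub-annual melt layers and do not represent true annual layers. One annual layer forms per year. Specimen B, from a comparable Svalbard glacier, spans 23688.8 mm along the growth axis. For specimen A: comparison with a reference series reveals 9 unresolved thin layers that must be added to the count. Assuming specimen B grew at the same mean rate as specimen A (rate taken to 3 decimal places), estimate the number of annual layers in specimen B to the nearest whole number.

Specimen A: correcting the raw count gives 26532 − 10 + 9 = 26531 true annual layers.
A: Extension rate ≈ 16785.4 / 26531 = 0.633 mm/yr.
B spans 23688.8 / 0.633 = 37423.06 years ≈ 37423 annual layers.

37423 annual layers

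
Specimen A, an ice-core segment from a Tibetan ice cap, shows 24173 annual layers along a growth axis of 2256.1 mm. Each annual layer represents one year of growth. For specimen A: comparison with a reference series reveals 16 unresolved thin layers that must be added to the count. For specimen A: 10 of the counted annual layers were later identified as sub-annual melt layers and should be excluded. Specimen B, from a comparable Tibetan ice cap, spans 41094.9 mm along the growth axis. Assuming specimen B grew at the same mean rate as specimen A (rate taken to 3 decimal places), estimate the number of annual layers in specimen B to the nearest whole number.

Specimen A: after corrections the count is 24173 − 10 + 16 = 24179 annual layers.
A: 2256.1 mm over 24179 years gives 2256.1 / 24179 ≈ 0.093 mm/yr.
For B, 41094.9 / 0.093 = 441880.65 years ≈ 441881 annual layers.

441881 annual layers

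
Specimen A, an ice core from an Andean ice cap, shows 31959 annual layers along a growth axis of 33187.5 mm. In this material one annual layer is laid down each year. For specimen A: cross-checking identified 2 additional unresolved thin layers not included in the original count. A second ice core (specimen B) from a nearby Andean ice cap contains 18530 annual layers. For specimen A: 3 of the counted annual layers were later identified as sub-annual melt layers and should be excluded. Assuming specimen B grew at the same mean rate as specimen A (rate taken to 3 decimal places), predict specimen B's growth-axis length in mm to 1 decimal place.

Specimen A: correcting the raw count gives 31959 − 3 + 2 = 31958 true annual layers.
A: Mean rate = 33187.5 mm / 31958 years ≈ 1.038 mm/year.
B's length ≈ 1.038 × 18530 = 19234.1 mm.

19234.1 mm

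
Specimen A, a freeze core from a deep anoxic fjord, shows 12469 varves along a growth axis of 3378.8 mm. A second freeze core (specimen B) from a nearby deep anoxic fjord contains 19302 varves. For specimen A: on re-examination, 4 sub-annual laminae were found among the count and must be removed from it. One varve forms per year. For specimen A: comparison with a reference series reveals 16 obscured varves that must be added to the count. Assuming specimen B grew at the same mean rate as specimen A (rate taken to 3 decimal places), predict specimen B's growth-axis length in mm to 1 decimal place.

Specimen A: correcting the raw count gives 12469 − 4 + 16 = 12481 true varves.
A: Mean rate = 3378.8 mm / 12481 years ≈ 0.271 mm per year.
For B, 0.271 mm/year × 19302 years = 5230.8 mm.

5230.8 mm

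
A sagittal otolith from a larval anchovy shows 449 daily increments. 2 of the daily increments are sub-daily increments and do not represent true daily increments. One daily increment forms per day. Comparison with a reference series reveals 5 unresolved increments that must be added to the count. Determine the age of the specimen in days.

452 days

After corrections the count is 449 − 2 + 5 = 452 daily increments.
At one daily increment per day, that is 452 days.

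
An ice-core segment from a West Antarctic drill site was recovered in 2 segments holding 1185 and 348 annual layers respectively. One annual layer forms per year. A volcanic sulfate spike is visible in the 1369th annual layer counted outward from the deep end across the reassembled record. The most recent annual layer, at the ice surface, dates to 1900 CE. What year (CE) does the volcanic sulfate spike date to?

Total annual layers = 1185 + 348 = 1533.
Between annual layer 1369 and the ice surface there are 1533 − 1369 = 164 annual layers.
Counting back 164 years from 1900 CE places the volcanic sulfate spike in 1900 − 164 = 1736 CE.

1736 CE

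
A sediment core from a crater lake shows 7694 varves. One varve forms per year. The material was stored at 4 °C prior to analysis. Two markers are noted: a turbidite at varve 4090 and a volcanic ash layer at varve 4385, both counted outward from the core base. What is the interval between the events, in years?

295 years

4385 − 4090 = 295 varves lie between the two events.
One varve per year makes the interval 295 years.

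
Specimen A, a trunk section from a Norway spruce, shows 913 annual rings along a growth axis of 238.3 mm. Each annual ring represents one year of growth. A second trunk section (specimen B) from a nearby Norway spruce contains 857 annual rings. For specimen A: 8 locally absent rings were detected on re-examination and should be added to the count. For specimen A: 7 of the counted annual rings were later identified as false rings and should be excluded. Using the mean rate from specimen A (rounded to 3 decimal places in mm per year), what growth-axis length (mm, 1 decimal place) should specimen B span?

Specimen A: true annual ring count = 913 − 7 + 8 = 914.
A: Extension rate ≈ 238.3 / 914 = 0.261 mm/yr.
Length of B = 0.261 × 857 = 223.7 mm.

223.7 mm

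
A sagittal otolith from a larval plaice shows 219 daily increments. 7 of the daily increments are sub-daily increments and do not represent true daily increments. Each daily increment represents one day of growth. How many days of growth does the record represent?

212 days

True daily increment count = 219 − 7 = 212.
One daily increment per day makes the duration 212 days.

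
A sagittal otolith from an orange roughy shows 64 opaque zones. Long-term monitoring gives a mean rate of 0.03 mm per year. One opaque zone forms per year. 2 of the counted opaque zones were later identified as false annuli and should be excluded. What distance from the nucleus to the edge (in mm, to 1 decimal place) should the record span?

True opaque zone count = 64 − 2 = 62.
62 years at 0.03 mm/year gives 0.03 × 62 = 1.9 mm.

1.9 mm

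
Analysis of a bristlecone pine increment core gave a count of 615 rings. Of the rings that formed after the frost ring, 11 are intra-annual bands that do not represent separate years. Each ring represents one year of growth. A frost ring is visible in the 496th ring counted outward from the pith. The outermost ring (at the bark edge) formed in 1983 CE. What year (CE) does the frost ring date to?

1875 CE

Between ring 496 and the bark edge there are 615 − 496 = 119 rings.
Excluding 11 false rings: 119 − 11 = 108.
1983 − 108 = 1875 CE.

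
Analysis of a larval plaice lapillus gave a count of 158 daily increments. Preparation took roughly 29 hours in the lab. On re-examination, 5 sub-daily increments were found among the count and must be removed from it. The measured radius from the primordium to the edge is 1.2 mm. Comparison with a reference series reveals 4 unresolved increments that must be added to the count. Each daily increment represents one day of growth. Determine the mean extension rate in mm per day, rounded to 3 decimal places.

0.008 mm per day

Correcting the raw count gives 158 − 5 + 4 = 157 true daily increments.
Mean rate = 1.2 mm / 157 days ≈ 0.008 mm per day.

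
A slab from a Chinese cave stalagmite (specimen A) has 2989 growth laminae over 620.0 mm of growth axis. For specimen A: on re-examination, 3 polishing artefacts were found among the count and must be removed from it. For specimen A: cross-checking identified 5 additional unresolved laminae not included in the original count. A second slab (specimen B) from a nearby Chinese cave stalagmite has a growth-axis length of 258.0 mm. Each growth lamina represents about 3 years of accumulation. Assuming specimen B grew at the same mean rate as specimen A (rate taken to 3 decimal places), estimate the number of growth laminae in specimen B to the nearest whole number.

Specimen A: after corrections the count is 2989 − 3 + 5 = 2991 growth laminae.
Specimen A: multiplying by 3 years per growth lamina: 2991 × 3 = 8973 years.
A: 620.0 mm over 8973 years gives 620.0 / 8973 ≈ 0.069 mm/year.
B spans 258.0 / 0.069 = 3739.13 years; at 3 years per growth lamina that is 3739.13 / 3 ≈ 1246 growth laminae.

1246 growth laminae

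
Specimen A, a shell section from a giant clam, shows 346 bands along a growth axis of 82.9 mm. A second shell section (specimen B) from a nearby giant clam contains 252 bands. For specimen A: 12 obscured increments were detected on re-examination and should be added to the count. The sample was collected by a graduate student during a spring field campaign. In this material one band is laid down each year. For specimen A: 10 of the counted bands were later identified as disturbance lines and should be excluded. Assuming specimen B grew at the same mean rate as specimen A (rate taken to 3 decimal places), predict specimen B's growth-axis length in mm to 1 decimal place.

Specimen A: true band count = 346 − 10 + 12 = 348.
A: 82.9 mm over 348 years gives 82.9 / 348 ≈ 0.238 mm/yr.
B's length ≈ 0.238 × 252 = 60.0 mm.

60.0 mm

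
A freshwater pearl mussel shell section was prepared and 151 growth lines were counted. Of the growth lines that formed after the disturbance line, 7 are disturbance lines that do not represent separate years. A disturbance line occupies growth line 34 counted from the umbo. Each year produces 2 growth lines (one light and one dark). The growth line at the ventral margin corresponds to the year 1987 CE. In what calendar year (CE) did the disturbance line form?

151 − 34 = 117 growth lines lie beyond the disturbance line toward the ventral margin.
Removing the 7 false growth lines leaves 117 − 7 = 110 true growth lines beyond the disturbance line.
Dividing by 2 growth lines per year: 110 / 2 = 55 years.
The growth line at the ventral margin is 1987 CE, so the disturbance line dates to 1987 − 55 = 1932 CE.

1932 CE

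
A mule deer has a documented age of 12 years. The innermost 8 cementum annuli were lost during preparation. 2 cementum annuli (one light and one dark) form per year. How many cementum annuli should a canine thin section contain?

16 cementum annuli

12 years at 2 cementum annuli per year gives 12 × 2 = 24 cementum annuli.
24 − 8 missed = 16 cementum annuli expected in the prepared section.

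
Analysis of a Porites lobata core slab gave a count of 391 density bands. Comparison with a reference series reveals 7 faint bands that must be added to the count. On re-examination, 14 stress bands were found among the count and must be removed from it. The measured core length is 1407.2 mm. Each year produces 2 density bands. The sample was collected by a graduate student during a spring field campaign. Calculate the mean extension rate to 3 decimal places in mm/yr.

7.329 mm/yr

Adjusted count: 391 − 14 + 7 = 384 density bands.
384 density bands at 2 per year is 384 / 2 = 192 years.
Mean rate = 1407.2 mm / 192 years ≈ 7.329 mm/yr.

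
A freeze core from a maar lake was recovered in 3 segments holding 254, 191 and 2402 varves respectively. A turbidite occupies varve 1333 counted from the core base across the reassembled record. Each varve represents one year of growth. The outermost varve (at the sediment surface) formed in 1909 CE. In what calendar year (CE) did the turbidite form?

Total varves = 254 + 191 + 2402 = 2847.
The turbidite sits at varve 1333 from the core base, so 2847 − 1333 = 1514 varves formed after it.
The varve at the sediment surface is 1909 CE, so the turbidite dates to 1909 − 1514 = 395 CE.

395 CE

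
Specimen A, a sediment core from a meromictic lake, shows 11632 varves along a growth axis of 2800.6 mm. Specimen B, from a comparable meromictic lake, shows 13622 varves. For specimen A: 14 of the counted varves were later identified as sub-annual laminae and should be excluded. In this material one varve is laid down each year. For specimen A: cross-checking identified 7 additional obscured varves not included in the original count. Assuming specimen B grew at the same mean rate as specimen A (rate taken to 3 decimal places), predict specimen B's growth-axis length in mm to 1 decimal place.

3282.9 mm

Specimen A: after corrections the count is 11632 − 14 + 7 = 11625 varves.
A: 2800.6 mm over 11625 years gives 2800.6 / 11625 ≈ 0.241 mm per year.
B's length ≈ 0.241 × 13622 = 3282.9 mm.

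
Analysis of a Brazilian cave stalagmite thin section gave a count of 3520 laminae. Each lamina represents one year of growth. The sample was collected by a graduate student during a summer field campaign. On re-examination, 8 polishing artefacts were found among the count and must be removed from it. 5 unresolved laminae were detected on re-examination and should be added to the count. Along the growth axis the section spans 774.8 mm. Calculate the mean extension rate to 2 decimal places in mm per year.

Correcting the raw count gives 3520 − 8 + 5 = 3517 true laminae.
Extension rate ≈ 774.8 / 3517 = 0.22 mm per year.

0.22 mm per year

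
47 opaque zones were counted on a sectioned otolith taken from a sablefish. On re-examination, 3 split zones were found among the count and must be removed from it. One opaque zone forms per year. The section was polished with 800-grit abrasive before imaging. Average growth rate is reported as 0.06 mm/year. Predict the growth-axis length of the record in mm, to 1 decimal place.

Adjusted count: 47 − 3 = 44 opaque zones.
Length ≈ 0.06 × 44 = 2.6 mm.

2.6 mm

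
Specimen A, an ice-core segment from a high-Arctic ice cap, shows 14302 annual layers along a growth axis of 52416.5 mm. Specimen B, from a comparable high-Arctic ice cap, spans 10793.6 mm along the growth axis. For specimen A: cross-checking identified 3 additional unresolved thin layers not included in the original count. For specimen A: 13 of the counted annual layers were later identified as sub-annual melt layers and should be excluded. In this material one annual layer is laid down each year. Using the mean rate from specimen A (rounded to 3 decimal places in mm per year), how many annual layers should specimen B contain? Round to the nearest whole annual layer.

Specimen A: correcting the raw count gives 14302 − 13 + 3 = 14292 true annual layers.
A: Extension rate ≈ 52416.5 / 14292 = 3.668 mm per year.
B spans 10793.6 / 3.668 = 2942.64 years ≈ 2943 annual layers.

2943 annual layers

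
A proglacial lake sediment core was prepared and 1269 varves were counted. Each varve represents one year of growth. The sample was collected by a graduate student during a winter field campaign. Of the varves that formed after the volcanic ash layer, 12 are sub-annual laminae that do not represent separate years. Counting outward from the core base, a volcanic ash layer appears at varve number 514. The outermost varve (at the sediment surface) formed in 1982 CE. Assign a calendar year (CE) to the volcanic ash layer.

1269 − 514 = 755 varves lie beyond the volcanic ash layer toward the sediment surface.
Excluding 12 false varves: 755 − 12 = 743.
Counting back 743 years from 1982 CE places the volcanic ash layer in 1982 − 743 = 1239 CE.

1239 CE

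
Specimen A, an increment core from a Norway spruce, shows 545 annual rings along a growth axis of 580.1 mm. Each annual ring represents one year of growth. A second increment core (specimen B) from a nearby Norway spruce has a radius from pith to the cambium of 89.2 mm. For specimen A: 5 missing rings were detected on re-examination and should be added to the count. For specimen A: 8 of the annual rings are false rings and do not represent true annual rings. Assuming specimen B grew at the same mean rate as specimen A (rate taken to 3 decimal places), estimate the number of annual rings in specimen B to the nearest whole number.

Specimen A: correcting the raw count gives 545 − 8 + 5 = 542 true annual rings.
A: Extension rate ≈ 580.1 / 542 = 1.070 mm/year.
B spans 89.2 / 1.070 = 83.36 years ≈ 83 annual rings.

83 annual rings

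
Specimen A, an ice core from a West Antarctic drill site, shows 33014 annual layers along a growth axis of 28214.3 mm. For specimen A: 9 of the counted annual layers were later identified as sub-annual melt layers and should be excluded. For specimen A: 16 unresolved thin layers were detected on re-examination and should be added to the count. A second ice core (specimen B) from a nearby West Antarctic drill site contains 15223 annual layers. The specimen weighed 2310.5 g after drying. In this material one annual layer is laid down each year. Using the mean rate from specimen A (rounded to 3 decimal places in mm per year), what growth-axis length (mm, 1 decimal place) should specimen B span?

13000.4 mm

Specimen A: after corrections the count is 33014 − 9 + 16 = 33021 annual layers.
A: Mean rate = 28214.3 mm / 33021 years ≈ 0.854 mm/yr.
B's length ≈ 0.854 × 15223 = 13000.4 mm.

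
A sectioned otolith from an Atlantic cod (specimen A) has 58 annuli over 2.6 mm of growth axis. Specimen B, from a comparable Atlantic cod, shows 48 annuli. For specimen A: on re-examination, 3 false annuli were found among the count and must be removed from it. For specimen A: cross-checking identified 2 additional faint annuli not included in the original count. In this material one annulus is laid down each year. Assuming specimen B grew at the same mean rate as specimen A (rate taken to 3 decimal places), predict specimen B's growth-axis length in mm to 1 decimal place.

2.2 mm

Specimen A: true annulus count = 58 − 3 + 2 = 57.
A: 2.6 mm over 57 years gives 2.6 / 57 ≈ 0.046 mm/year.
For B, 0.046 mm/year × 48 years = 2.2 mm.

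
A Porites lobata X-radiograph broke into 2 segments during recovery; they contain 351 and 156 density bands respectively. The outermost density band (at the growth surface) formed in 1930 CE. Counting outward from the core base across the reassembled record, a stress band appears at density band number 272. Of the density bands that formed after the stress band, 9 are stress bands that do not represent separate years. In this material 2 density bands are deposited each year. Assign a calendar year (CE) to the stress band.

1817 CE

Total density bands = 351 + 156 = 507.
The stress band sits at density band 272 from the core base, so 507 − 272 = 235 density bands formed after it.
Excluding 9 false density bands: 235 − 9 = 226.
With 2 density bands per year, 226 / 2 = 113 years.
The density band at the growth surface is 1930 CE, so the stress band dates to 1930 − 113 = 1817 CE.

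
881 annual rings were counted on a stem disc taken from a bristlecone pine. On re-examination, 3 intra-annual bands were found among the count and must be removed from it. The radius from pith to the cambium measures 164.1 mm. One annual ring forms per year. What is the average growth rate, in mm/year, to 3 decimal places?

Adjusted count: 881 − 3 = 878 annual rings.
Mean rate = 164.1 mm / 878 years ≈ 0.187 mm/year.

0.187 mm/year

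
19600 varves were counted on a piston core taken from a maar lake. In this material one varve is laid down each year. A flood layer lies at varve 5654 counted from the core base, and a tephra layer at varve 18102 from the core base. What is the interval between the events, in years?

12448 years

18102 − 5654 = 12448 varves lie between the two events.
One varve per year makes the interval 12448 years.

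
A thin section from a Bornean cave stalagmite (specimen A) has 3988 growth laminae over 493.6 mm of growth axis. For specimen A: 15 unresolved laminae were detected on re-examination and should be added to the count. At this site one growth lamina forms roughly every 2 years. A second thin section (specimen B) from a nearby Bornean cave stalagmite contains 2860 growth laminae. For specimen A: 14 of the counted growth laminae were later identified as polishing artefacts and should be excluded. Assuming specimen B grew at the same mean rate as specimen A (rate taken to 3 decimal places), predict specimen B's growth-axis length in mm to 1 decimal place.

354.6 mm

Specimen A: correcting the raw count gives 3988 − 14 + 15 = 3989 true growth laminae.
Specimen A: multiplying by 2 years per growth lamina: 3989 × 2 = 7978 years.
A: 493.6 mm over 7978 years gives 493.6 / 7978 ≈ 0.062 mm per year.
Specimen B: 2860 growth laminae at 2 years each span 2860 × 2 = 5720 years. For B, 0.062 mm/year × 5720 years = 354.6 mm.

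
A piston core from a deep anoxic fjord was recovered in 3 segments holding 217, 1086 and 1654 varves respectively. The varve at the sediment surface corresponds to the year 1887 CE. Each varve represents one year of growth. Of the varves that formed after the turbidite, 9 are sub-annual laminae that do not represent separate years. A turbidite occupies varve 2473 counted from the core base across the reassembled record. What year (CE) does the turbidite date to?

Total varves = 217 + 1086 + 1654 = 2957.
The turbidite sits at varve 2473 from the core base, so 2957 − 2473 = 484 varves formed after it.
Excluding 9 false varves: 484 − 9 = 475.
The varve at the sediment surface is 1887 CE, so the turbidite dates to 1887 − 475 = 1412 CE.

1412 CE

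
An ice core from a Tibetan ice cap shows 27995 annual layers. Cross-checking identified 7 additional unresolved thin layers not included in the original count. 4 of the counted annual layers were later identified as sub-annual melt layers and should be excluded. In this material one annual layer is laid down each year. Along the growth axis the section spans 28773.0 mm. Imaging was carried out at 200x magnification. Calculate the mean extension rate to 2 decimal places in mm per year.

1.03 mm per year

Adjusted count: 27995 − 4 + 7 = 27998 annual layers.
28773.0 mm over 27998 years gives 28773.0 / 27998 ≈ 1.03 mm per year.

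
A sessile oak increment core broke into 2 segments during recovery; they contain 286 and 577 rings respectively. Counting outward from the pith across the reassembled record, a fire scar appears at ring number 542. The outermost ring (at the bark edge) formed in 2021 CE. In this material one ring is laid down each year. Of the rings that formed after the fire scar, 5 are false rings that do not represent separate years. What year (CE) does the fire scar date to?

1705 CE

Total rings = 286 + 577 = 863.
Between ring 542 and the bark edge there are 863 − 542 = 321 rings.
Excluding 5 false rings: 321 − 5 = 316.
Counting back 316 years from 2021 CE places the fire scar in 2021 − 316 = 1705 CE.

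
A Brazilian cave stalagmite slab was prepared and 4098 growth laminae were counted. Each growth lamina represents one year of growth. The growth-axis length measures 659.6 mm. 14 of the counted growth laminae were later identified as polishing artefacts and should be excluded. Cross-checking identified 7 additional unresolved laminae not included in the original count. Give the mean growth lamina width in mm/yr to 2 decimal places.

0.16 mm/yr

Adjusted count: 4098 − 14 + 7 = 4091 growth laminae.
Extension rate ≈ 659.6 / 4091 = 0.16 mm/yr.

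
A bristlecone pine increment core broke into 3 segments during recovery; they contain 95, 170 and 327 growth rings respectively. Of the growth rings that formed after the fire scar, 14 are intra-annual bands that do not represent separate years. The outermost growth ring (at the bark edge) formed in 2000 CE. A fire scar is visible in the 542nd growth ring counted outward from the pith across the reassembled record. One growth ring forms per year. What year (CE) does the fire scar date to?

Total growth rings = 95 + 170 + 327 = 592.
592 − 542 = 50 growth rings lie beyond the fire scar toward the bark edge.
50 − 14 false = 36 true growth rings after the fire scar.
Counting back 36 years from 2000 CE places the fire scar in 2000 − 36 = 1964 CE.

1964 CE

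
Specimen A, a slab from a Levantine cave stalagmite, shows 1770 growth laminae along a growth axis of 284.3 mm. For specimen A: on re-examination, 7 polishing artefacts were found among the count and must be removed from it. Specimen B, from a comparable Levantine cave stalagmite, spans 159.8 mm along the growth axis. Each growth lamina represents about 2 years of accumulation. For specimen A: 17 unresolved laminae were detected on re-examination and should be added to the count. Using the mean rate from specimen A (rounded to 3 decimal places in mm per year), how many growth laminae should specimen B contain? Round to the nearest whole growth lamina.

Specimen A: true growth lamina count = 1770 − 7 + 17 = 1780.
Specimen A: multiplying by 2 years per growth lamina: 1780 × 2 = 3560 years.
A: Mean rate = 284.3 mm / 3560 years ≈ 0.080 mm per year.
For B, 159.8 / 0.080 = 1997.50 years; at 2 years per growth lamina that is 1997.50 / 2 ≈ 999 growth laminae.

999 growth laminae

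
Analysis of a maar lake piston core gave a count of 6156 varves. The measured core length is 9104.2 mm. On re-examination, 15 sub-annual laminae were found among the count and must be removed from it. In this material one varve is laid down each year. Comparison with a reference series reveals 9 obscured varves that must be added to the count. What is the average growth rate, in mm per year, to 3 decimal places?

Correcting the raw count gives 6156 − 15 + 9 = 6150 true varves.
9104.2 mm over 6150 years gives 9104.2 / 6150 ≈ 1.480 mm per year.

1.480 mm per year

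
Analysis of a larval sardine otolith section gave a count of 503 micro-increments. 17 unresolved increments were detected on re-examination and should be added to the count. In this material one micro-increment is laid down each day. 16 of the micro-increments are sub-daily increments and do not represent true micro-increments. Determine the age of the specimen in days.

True micro-increment count = 503 − 16 + 17 = 504.
One micro-increment per day makes the duration 504 days.

504 d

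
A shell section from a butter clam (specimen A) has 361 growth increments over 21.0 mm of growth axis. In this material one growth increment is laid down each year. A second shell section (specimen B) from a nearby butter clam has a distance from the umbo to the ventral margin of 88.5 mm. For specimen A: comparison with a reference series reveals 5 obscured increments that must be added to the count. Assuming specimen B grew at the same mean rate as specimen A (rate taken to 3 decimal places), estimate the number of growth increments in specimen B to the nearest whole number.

Specimen A: true growth increment count = 361 + 5 = 366.
A: Extension rate ≈ 21.0 / 366 = 0.057 mm/yr.
For B, 88.5 / 0.057 = 1552.63 years ≈ 1553 growth increments.

1553 growth increments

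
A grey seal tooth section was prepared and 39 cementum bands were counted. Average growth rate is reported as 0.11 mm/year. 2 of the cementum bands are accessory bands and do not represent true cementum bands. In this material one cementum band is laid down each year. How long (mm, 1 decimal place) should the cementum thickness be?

Adjusted count: 39 − 2 = 37 cementum bands.
37 years at 0.11 mm/year gives 0.11 × 37 = 4.1 mm.

4.1 mm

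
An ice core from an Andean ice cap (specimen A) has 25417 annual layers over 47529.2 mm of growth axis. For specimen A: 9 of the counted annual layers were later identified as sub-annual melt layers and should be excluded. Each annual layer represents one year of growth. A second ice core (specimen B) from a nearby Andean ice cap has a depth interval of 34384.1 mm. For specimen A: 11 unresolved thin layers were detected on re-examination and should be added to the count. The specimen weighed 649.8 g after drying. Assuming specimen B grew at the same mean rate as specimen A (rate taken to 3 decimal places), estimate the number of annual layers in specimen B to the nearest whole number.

Specimen A: adjusted count: 25417 − 9 + 11 = 25419 annual layers.
A: Extension rate ≈ 47529.2 / 25419 = 1.870 mm/year.
Specimen B: 34384.1 mm / 1.870 mm per year = 18387.22 years ≈ 18387 annual layers.

18387 annual layers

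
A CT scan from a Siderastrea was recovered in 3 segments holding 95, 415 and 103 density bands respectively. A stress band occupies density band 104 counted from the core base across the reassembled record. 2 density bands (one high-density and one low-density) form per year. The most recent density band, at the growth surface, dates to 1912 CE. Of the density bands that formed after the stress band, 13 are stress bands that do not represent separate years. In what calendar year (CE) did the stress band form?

Total density bands = 95 + 415 + 103 = 613.
The stress band sits at density band 104 from the core base, so 613 − 104 = 509 density bands formed after it.
Removing the 13 false density bands leaves 509 − 13 = 496 true density bands beyond the stress band.
With 2 density bands per year, 496 / 2 = 248 years.
1912 − 248 = 1664 CE.

1664 CE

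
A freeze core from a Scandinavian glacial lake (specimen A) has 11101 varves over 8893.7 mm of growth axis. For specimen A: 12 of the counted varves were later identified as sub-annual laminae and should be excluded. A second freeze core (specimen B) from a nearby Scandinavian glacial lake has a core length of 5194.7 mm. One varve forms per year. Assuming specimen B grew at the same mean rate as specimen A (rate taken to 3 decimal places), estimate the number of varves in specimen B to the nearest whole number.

6477 varves

Specimen A: true varve count = 11101 − 12 = 11089.
A: Mean rate = 8893.7 mm / 11089 years ≈ 0.802 mm/year.
For B, 5194.7 / 0.802 = 6477.18 years ≈ 6477 varves.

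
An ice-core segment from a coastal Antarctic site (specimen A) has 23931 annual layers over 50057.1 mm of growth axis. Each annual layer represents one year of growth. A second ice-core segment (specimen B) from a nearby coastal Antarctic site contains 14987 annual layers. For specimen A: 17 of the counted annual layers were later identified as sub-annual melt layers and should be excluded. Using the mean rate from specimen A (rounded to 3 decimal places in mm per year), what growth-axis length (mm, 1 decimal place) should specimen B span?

31367.8 mm

Specimen A: adjusted count: 23931 − 17 = 23914 annual layers.
A: 50057.1 mm over 23914 years gives 50057.1 / 23914 ≈ 2.093 mm/yr.
B's length ≈ 2.093 × 14987 = 31367.8 mm.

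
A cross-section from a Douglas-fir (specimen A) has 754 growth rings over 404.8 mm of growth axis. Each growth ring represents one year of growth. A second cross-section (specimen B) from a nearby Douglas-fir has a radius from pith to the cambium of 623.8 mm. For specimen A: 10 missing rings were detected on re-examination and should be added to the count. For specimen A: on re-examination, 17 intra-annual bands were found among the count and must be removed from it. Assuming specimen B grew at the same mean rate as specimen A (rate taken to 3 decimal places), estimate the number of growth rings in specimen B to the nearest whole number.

1151 growth rings

Specimen A: adjusted count: 754 − 17 + 10 = 747 growth rings.
A: Extension rate ≈ 404.8 / 747 = 0.542 mm per year.
Specimen B: 623.8 mm / 0.542 mm per year = 1150.92 years ≈ 1151 growth rings.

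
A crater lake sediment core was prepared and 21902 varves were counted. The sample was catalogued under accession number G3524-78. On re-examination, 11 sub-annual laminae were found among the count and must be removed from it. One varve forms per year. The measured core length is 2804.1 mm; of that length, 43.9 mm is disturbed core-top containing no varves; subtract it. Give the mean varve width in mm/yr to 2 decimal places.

Correcting the raw count gives 21902 − 11 = 21891 true varves.
Removing the 43.9 mm offcut leaves 2804.1 − 43.9 = 2760.2 mm.
2760.2 mm over 21891 years gives 2760.2 / 21891 ≈ 0.13 mm/yr.

0.13 mm/yr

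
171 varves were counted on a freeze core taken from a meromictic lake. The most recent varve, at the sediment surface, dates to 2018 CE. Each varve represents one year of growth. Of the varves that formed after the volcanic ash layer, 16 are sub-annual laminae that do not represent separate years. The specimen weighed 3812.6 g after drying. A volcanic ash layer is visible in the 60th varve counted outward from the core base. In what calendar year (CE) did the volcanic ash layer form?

The volcanic ash layer sits at varve 60 from the core base, so 171 − 60 = 111 varves formed after it.
Removing the 16 false varves leaves 111 − 16 = 95 true varves beyond the volcanic ash layer.
Counting back 95 years from 2018 CE places the volcanic ash layer in 2018 − 95 = 1923 CE.

1923 CE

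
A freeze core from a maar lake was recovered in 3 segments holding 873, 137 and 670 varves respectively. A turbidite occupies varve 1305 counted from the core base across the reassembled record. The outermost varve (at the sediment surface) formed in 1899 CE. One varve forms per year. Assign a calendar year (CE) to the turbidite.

1524 CE

Total varves = 873 + 137 + 670 = 1680.
Between varve 1305 and the sediment surface there are 1680 − 1305 = 375 varves.
The varve at the sediment surface is 1899 CE, so the turbidite dates to 1899 − 375 = 1524 CE.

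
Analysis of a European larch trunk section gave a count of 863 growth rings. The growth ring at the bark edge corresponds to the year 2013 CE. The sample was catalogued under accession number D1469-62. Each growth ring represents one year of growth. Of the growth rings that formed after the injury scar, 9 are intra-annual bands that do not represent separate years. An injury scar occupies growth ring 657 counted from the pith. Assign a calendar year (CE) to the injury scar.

The injury scar sits at growth ring 657 from the pith, so 863 − 657 = 206 growth rings formed after it.
Removing the 9 false growth rings leaves 206 − 9 = 197 true growth rings beyond the injury scar.
Counting back 197 years from 2013 CE places the injury scar in 2013 − 197 = 1816 CE.

1816 CE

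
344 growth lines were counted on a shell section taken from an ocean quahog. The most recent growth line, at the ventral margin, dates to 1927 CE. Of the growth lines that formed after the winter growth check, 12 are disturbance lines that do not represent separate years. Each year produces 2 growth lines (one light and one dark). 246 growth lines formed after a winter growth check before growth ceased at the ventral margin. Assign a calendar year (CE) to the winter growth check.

246 growth lines formed after the winter growth check.
246 − 12 false = 234 true growth lines after the winter growth check.
With 2 growth lines per year, 234 / 2 = 117 years.
Counting back 117 years from 1927 CE places the winter growth check in 1927 − 117 = 1810 CE.

1810 CE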